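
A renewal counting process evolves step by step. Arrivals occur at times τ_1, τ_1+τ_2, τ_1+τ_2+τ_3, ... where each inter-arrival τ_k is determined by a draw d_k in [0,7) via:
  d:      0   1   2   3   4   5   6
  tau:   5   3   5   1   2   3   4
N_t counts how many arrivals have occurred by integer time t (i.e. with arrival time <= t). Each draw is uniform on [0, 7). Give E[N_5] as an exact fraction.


22282/16807

Inter-arrival values over d=0..6: [5, 3, 5, 1, 2, 3, 4]
Each d has probability 1/7, so the pmf of τ is: f(1) = 1/7, f(2) = 1/7, f(3) = 2/7, f(4) = 1/7, f(5) = 2/7
Renewal equation for m(n) = E[N_n]: condition on τ_1 = k (if k <= n, one arrival plus a fresh copy on the remaining n−k steps): m(n) = F(n) + Σ_{k<=n} f(k)·m(n−k), where F(n) = P(τ <= n) and m(0) = 0
m(1) = F(1) = 1/7
m(2) = F(2) + f(1)·m(1) = 2/7 + 1/7·1/7 = 15/49
m(3) = F(3) + f(1)·m(2) + f(2)·m(1) = 4/7 + 1/7·15/49 + 1/7·1/7 = 218/343
m(4) = F(4) + f(1)·m(3) + f(2)·m(2) + f(3)·m(1) = 5/7 + 1/7·218/343 + 1/7·15/49 + 2/7·1/7 = 2136/2401
m(5) = F(5) + f(1)·m(4) + f(2)·m(3) + f(3)·m(2) + f(4)·m(1) = 1 + 1/7·2136/2401 + 1/7·218/343 + 2/7·15/49 + 1/7·1/7 = 22282/16807
E[N_5] = m(5) = 22282/16807


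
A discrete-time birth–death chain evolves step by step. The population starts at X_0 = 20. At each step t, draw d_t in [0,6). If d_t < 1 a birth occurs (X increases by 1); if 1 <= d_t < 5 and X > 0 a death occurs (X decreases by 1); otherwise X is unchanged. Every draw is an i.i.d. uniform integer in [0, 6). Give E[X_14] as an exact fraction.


13

X can drop by at most 1 per step and X_0 = 20 > T = 14, so X_t >= 20 − t >= 6 > 0 for every t <= 14: the floor at 0 (the 'and X > 0' condition) never binds. Hence X_14 = X_0 + Σ_{t<14} Y_t with i.i.d. increments Y_t = y(d_t) ∈ {+1, −1, 0}.
Outcome values over d=0..5: [1, -1, -1, -1, -1, 0]
Σy = -3, Σy² = 5, M = 6
μ = -3/6 = -1/2,  σ² = 5/6 − (-1/2)² = 7/12
E[X_14] = 20 + 14·(-1/2) = 13


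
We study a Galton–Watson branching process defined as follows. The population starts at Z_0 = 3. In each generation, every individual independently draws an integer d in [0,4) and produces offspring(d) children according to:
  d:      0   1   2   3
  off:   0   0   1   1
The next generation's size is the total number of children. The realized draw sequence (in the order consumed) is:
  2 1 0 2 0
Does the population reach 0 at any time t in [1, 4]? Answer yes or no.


gen 0: Z_0=3, draws=[2, 1, 0], offspring=[1, 0, 0], Z_1=1
gen 1: Z_1=1, draws=[2], offspring=[1], Z_2=1
gen 2: Z_2=1, draws=[0], offspring=[0], Z_3=0
gen 3: Z_3=0, draws=[], offspring=[], Z_4=0

yes


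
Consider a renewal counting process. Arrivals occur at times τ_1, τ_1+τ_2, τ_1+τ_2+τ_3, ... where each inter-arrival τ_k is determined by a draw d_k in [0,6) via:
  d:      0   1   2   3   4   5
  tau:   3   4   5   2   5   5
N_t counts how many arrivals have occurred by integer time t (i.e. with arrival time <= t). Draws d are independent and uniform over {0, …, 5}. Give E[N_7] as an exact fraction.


Inter-arrival values over d=0..5: [3, 4, 5, 2, 5, 5]
Each d has probability 1/6, so the pmf of τ is: f(2) = 1/6, f(3) = 1/6, f(4) = 1/6, f(5) = 1/2
Renewal equation for m(n) = E[N_n]: condition on τ_1 = k (if k <= n, one arrival plus a fresh copy on the remaining n−k steps): m(n) = F(n) + Σ_{k<=n} f(k)·m(n−k), where F(n) = P(τ <= n) and m(0) = 0
m(1) = F(1) = 0
m(2) = F(2) = 1/6
m(3) = F(3) = 1/3
m(4) = F(4) + f(2)·m(2) = 1/2 + 1/6·1/6 = 19/36
m(5) = F(5) + f(2)·m(3) + f(3)·m(2) = 1 + 1/6·1/3 + 1/6·1/6 = 13/12
m(6) = F(6) + f(2)·m(4) + f(3)·m(3) + f(4)·m(2) = 1 + 1/6·19/36 + 1/6·1/3 + 1/6·1/6 = 253/216
m(7) = F(7) + f(2)·m(5) + f(3)·m(4) + f(4)·m(3) + f(5)·m(2) = 1 + 1/6·13/12 + 1/6·19/36 + 1/6·1/3 + 1/2·1/6 = 38/27
E[N_7] = m(7) = 38/27

38/27


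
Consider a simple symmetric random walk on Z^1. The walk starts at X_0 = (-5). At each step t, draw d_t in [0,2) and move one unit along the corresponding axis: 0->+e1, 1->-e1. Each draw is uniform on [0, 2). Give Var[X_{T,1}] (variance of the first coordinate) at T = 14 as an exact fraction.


14

Outcome values over d=0..1: [1, -1]
Σy = 0, Σy² = 2, M = 2
μ = 0/2 = 0,  σ² = 2/2 − (0)² = 1
Independent increments: Var[X_14] = 14·σ² = 14·(1) = 14


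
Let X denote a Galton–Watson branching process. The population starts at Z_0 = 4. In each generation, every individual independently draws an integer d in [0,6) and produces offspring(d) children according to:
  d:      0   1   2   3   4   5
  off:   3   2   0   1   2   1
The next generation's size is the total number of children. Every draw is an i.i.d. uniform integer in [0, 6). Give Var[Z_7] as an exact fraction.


Outcome values over d=0..5: [3, 2, 0, 1, 2, 1]
Σy = 9, Σy² = 19, M = 6
μ = 9/6 = 3/2,  σ² = 19/6 − (3/2)² = 11/12
V_0 = 0, E_0 = 4
V_1 = 11/12·E_0 + (3/2)²·V_0 = 11/3;  E_1 = 6
V_2 = 11/12·E_1 + (3/2)²·V_1 = 55/4;  E_2 = 9
V_3 = 11/12·E_2 + (3/2)²·V_2 = 627/16;  E_3 = 27/2
V_4 = 11/12·E_3 + (3/2)²·V_3 = 6435/64;  E_4 = 81/4
V_5 = 11/12·E_4 + (3/2)²·V_4 = 62667/256;  E_5 = 243/8
V_6 = 11/12·E_5 + (3/2)²·V_5 = 592515/1024;  E_6 = 729/16
V_7 = 11/12·E_6 + (3/2)²·V_6 = 5503707/4096;  E_7 = 2187/32

5503707/4096


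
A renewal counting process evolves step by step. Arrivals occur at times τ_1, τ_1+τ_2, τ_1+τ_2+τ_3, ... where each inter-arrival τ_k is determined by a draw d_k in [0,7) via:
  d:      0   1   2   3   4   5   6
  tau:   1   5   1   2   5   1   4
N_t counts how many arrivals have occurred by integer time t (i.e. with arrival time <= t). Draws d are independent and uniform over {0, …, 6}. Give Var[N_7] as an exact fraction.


861774276018/678223072849

Inter-arrival values over d=0..6: [1, 5, 1, 2, 5, 1, 4]
Each d has probability 1/7, so the pmf of τ is: f(1) = 3/7, f(2) = 1/7, f(4) = 1/7, f(5) = 2/7
Let p_n(j) = P(N_n = j), with p_0 = [1]. Condition on τ_1: p_n(0) = P(τ > n), and for j >= 1, p_n(j) = Σ_{k<=n} f(k)·p_{n−k}(j−1)
p_1 = [4/7, 3/7]  (j = 0..1)
p_2 = [3/7, 19/49, 9/49]  (j = 0..2)
p_3 = [3/7, 13/49, 78/343, 27/343]  (j = 0..3)
p_4 = [2/7, 19/49, 58/343, 297/2401, 81/2401]  (j = 0..4)
p_5 = [0, 27/49, 13/49, 36/343, 1080/16807, 243/16807]  (j = 0..5)
p_6 = [0, 13/49, 23/49, 394/2401, 1053/16807, 3807/117649, 729/117649]  (j = 0..6)
p_7 = [0, 9/49, 117/343, 778/2401, 1623/16807, 4239/117649, 13122/823543, 2187/823543]  (j = 0..7)
E[N_7] = Σ j·p_7(j) = 2074173/823543;  E[N_7²] = Σ j²·p_7(j) = 6270429/823543
Var[N_7] = 6270429/823543 − (2074173/823543)² = 861774276018/678223072849


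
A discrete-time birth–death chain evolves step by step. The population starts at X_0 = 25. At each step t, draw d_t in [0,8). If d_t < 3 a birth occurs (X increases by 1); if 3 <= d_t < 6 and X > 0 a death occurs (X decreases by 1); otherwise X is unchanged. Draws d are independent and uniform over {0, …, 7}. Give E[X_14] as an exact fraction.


25

X can drop by at most 1 per step and X_0 = 25 > T = 14, so X_t >= 25 − t >= 11 > 0 for every t <= 14: the floor at 0 (the 'and X > 0' condition) never binds. Hence X_14 = X_0 + Σ_{t<14} Y_t with i.i.d. increments Y_t = y(d_t) ∈ {+1, −1, 0}.
Outcome values over d=0..7: [1, 1, 1, -1, -1, -1, 0, 0]
Σy = 0, Σy² = 6, M = 8
μ = 0/8 = 0,  σ² = 6/8 − (0)² = 3/4
E[X_14] = 25 + 14·(0) = 25


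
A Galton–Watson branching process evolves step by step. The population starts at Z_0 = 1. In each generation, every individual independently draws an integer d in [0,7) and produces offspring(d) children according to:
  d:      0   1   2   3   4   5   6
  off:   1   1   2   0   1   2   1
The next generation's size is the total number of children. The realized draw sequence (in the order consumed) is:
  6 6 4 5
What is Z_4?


2

gen 0: Z_0=1, draws=[6], offspring=[1], Z_1=1
gen 1: Z_1=1, draws=[6], offspring=[1], Z_2=1
gen 2: Z_2=1, draws=[4], offspring=[1], Z_3=1
gen 3: Z_3=1, draws=[5], offspring=[2], Z_4=2


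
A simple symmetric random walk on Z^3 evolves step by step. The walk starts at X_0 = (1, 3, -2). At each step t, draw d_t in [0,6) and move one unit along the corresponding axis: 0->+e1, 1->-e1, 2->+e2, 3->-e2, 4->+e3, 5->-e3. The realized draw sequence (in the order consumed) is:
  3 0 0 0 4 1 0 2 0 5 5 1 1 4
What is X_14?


t=0: X=(1, 3, -2), d=3 → -e2, X_1=(1, 2, -2)
t=1: X=(1, 2, -2), d=0 → +e1, X_2=(2, 2, -2)
t=2: X=(2, 2, -2), d=0 → +e1, X_3=(3, 2, -2)
t=3: X=(3, 2, -2), d=0 → +e1, X_4=(4, 2, -2)
t=4: X=(4, 2, -2), d=4 → +e3, X_5=(4, 2, -1)
t=5: X=(4, 2, -1), d=1 → -e1, X_6=(3, 2, -1)
t=6: X=(3, 2, -1), d=0 → +e1, X_7=(4, 2, -1)
t=7: X=(4, 2, -1), d=2 → +e2, X_8=(4, 3, -1)
t=8: X=(4, 3, -1), d=0 → +e1, X_9=(5, 3, -1)
t=9: X=(5, 3, -1), d=5 → -e3, X_10=(5, 3, -2)
t=10: X=(5, 3, -2), d=5 → -e3, X_11=(5, 3, -3)
t=11: X=(5, 3, -3), d=1 → -e1, X_12=(4, 3, -3)
t=12: X=(4, 3, -3), d=1 → -e1, X_13=(3, 3, -3)
t=13: X=(3, 3, -3), d=4 → +e3, X_14=(3, 3, -2)

(3, 3, -2)


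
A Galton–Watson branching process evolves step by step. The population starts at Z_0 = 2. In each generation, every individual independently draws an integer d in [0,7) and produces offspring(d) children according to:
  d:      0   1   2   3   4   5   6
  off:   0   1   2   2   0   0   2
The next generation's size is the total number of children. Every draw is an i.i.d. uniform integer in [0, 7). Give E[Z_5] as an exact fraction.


Outcome values over d=0..6: [0, 1, 2, 2, 0, 0, 2]
Σy = 7, Σy² = 13, M = 7
μ = 7/7 = 1,  σ² = 13/7 − (1)² = 6/7
E[Z_0] = 2
E[Z_1] = 1·E[Z_0] = 2
E[Z_2] = 1·E[Z_1] = 2
E[Z_3] = 1·E[Z_2] = 2
E[Z_4] = 1·E[Z_3] = 2
E[Z_5] = 1·E[Z_4] = 2

2


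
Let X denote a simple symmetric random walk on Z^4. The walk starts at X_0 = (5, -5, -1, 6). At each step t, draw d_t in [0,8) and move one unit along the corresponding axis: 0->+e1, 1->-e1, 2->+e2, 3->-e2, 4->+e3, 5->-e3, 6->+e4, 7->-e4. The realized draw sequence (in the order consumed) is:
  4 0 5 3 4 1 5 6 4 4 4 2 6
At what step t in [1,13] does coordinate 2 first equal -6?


4

t=0: X=(5, -5, -1, 6), d=4 → +e3, X_1=(5, -5, 0, 6)
t=1: X=(5, -5, 0, 6), d=0 → +e1, X_2=(6, -5, 0, 6)
t=2: X=(6, -5, 0, 6), d=5 → -e3, X_3=(6, -5, -1, 6)
t=3: X=(6, -5, -1, 6), d=3 → -e2, X_4=(6, -6, -1, 6)
t=4: X=(6, -6, -1, 6), d=4 → +e3, X_5=(6, -6, 0, 6)
t=5: X=(6, -6, 0, 6), d=1 → -e1, X_6=(5, -6, 0, 6)
t=6: X=(5, -6, 0, 6), d=5 → -e3, X_7=(5, -6, -1, 6)
t=7: X=(5, -6, -1, 6), d=6 → +e4, X_8=(5, -6, -1, 7)
t=8: X=(5, -6, -1, 7), d=4 → +e3, X_9=(5, -6, 0, 7)
t=9: X=(5, -6, 0, 7), d=4 → +e3, X_10=(5, -6, 1, 7)
t=10: X=(5, -6, 1, 7), d=4 → +e3, X_11=(5, -6, 2, 7)
t=11: X=(5, -6, 2, 7), d=2 → +e2, X_12=(5, -5, 2, 7)
t=12: X=(5, -5, 2, 7), d=6 → +e4, X_13=(5, -5, 2, 8)


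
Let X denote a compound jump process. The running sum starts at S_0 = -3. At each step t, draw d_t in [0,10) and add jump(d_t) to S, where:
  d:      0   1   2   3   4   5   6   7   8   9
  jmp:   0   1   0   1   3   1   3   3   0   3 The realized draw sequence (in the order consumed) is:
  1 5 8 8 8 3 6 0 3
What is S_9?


t=0: S=-3, d=1, jump=1, S_1=-2
t=1: S=-2, d=5, jump=1, S_2=-1
t=2: S=-1, d=8, jump=0, S_3=-1
t=3: S=-1, d=8, jump=0, S_4=-1
t=4: S=-1, d=8, jump=0, S_5=-1
t=5: S=-1, d=3, jump=1, S_6=0
t=6: S=0, d=6, jump=3, S_7=3
t=7: S=3, d=0, jump=0, S_8=3
t=8: S=3, d=3, jump=1, S_9=4

4


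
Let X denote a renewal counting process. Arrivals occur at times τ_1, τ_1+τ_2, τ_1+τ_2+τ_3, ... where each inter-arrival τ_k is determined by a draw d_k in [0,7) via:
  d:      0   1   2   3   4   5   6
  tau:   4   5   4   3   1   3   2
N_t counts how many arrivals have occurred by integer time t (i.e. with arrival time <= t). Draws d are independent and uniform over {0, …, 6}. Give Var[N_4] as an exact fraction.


1972340/5764801

Inter-arrival values over d=0..6: [4, 5, 4, 3, 1, 3, 2]
Each d has probability 1/7, so the pmf of τ is: f(1) = 1/7, f(2) = 1/7, f(3) = 2/7, f(4) = 2/7, f(5) = 1/7
Let p_n(j) = P(N_n = j), with p_0 = [1]. Condition on τ_1: p_n(0) = P(τ > n), and for j >= 1, p_n(j) = Σ_{k<=n} f(k)·p_{n−k}(j−1)
p_1 = [6/7, 1/7]  (j = 0..1)
p_2 = [5/7, 13/49, 1/49]  (j = 0..2)
p_3 = [3/7, 25/49, 20/343, 1/343]  (j = 0..3)
p_4 = [1/7, 34/49, 52/343, 27/2401, 1/2401]  (j = 0..4)
E[N_4] = Σ j·p_4(j) = 2479/2401;  E[N_4²] = Σ j²·p_4(j) = 69/49
Var[N_4] = 69/49 − (2479/2401)² = 1972340/5764801


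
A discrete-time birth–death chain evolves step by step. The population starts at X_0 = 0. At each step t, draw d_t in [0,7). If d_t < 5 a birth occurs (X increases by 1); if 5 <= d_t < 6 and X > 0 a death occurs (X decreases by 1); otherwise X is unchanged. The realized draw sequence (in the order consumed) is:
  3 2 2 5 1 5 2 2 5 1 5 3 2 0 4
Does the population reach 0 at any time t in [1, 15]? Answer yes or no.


t=0: X=0, d=3 → birth, X_1=1
t=1: X=1, d=2 → birth, X_2=2
t=2: X=2, d=2 → birth, X_3=3
t=3: X=3, d=5 → death, X_4=2
t=4: X=2, d=1 → birth, X_5=3
t=5: X=3, d=5 → death, X_6=2
t=6: X=2, d=2 → birth, X_7=3
t=7: X=3, d=2 → birth, X_8=4
t=8: X=4, d=5 → death, X_9=3
t=9: X=3, d=1 → birth, X_10=4
t=10: X=4, d=5 → death, X_11=3
t=11: X=3, d=3 → birth, X_12=4
t=12: X=4, d=2 → birth, X_13=5
t=13: X=5, d=0 → birth, X_14=6
t=14: X=6, d=4 → birth, X_15=7

no


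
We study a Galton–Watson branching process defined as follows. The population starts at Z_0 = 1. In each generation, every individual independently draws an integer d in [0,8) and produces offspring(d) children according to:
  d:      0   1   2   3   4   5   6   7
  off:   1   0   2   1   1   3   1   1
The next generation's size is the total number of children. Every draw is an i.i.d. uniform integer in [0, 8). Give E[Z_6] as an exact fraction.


15625/4096

Outcome values over d=0..7: [1, 0, 2, 1, 1, 3, 1, 1]
Σy = 10, Σy² = 18, M = 8
μ = 10/8 = 5/4,  σ² = 18/8 − (5/4)² = 11/16
E[Z_0] = 1
E[Z_1] = 5/4·E[Z_0] = 5/4
E[Z_2] = 5/4·E[Z_1] = 25/16
E[Z_3] = 5/4·E[Z_2] = 125/64
E[Z_4] = 5/4·E[Z_3] = 625/256
E[Z_5] = 5/4·E[Z_4] = 3125/1024
E[Z_6] = 5/4·E[Z_5] = 15625/4096


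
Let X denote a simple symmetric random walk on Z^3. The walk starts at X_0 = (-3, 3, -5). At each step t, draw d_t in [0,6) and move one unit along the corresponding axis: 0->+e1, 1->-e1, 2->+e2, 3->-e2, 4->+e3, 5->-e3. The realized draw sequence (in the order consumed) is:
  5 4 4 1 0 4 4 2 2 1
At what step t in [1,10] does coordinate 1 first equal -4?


t=0: X=(-3, 3, -5), d=5 → -e3, X_1=(-3, 3, -6)
t=1: X=(-3, 3, -6), d=4 → +e3, X_2=(-3, 3, -5)
t=2: X=(-3, 3, -5), d=4 → +e3, X_3=(-3, 3, -4)
t=3: X=(-3, 3, -4), d=1 → -e1, X_4=(-4, 3, -4)
t=4: X=(-4, 3, -4), d=0 → +e1, X_5=(-3, 3, -4)
t=5: X=(-3, 3, -4), d=4 → +e3, X_6=(-3, 3, -3)
t=6: X=(-3, 3, -3), d=4 → +e3, X_7=(-3, 3, -2)
t=7: X=(-3, 3, -2), d=2 → +e2, X_8=(-3, 4, -2)
t=8: X=(-3, 4, -2), d=2 → +e2, X_9=(-3, 5, -2)
t=9: X=(-3, 5, -2), d=1 → -e1, X_10=(-4, 5, -2)

4


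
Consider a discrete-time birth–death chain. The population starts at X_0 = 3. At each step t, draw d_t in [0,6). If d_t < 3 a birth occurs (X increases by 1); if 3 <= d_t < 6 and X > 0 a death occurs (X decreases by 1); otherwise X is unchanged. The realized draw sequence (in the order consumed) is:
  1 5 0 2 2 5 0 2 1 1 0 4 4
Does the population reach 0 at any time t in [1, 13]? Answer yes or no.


no

t=0: X=3, d=1 → birth, X_1=4
t=1: X=4, d=5 → death, X_2=3
t=2: X=3, d=0 → birth, X_3=4
t=3: X=4, d=2 → birth, X_4=5
t=4: X=5, d=2 → birth, X_5=6
t=5: X=6, d=5 → death, X_6=5
t=6: X=5, d=0 → birth, X_7=6
t=7: X=6, d=2 → birth, X_8=7
t=8: X=7, d=1 → birth, X_9=8
t=9: X=8, d=1 → birth, X_10=9
t=10: X=9, d=0 → birth, X_11=10
t=11: X=10, d=4 → death, X_12=9
t=12: X=9, d=4 → death, X_13=8


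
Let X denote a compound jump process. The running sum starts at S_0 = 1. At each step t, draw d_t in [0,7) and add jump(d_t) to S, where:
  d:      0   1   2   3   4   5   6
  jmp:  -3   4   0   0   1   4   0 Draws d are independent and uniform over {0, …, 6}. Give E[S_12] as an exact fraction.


Outcome values over d=0..6: [-3, 4, 0, 0, 1, 4, 0]
Σy = 6, Σy² = 42, M = 7
μ = 6/7 = 6/7,  σ² = 42/7 − (6/7)² = 258/49
E[S_12] = 1 + 12·(6/7) = 79/7

79/7


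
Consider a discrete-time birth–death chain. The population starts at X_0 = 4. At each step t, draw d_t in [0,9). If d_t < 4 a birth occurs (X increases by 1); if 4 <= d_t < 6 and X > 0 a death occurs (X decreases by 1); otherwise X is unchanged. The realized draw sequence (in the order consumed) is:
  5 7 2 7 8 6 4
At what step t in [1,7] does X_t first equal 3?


t=0: X=4, d=5 → death, X_1=3
t=1: X=3, d=7 → hold, X_2=3
t=2: X=3, d=2 → birth, X_3=4
t=3: X=4, d=7 → hold, X_4=4
t=4: X=4, d=8 → hold, X_5=4
t=5: X=4, d=6 → hold, X_6=4
t=6: X=4, d=4 → death, X_7=3

1


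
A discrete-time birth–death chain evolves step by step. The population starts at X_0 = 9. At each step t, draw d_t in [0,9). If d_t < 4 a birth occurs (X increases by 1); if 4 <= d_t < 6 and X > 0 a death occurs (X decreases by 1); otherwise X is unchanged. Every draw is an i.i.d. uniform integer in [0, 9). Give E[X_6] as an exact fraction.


X can drop by at most 1 per step and X_0 = 9 > T = 6, so X_t >= 9 − t >= 3 > 0 for every t <= 6: the floor at 0 (the 'and X > 0' condition) never binds. Hence X_6 = X_0 + Σ_{t<6} Y_t with i.i.d. increments Y_t = y(d_t) ∈ {+1, −1, 0}.
Outcome values over d=0..8: [1, 1, 1, 1, -1, -1, 0, 0, 0]
Σy = 2, Σy² = 6, M = 9
μ = 2/9 = 2/9,  σ² = 6/9 − (2/9)² = 50/81
E[X_6] = 9 + 6·(2/9) = 31/3

31/3


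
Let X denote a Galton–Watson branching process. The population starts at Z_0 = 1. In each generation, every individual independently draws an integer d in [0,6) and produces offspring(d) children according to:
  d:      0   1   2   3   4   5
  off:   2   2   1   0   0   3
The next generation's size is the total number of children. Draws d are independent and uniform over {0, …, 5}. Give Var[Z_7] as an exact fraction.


Outcome values over d=0..5: [2, 2, 1, 0, 0, 3]
Σy = 8, Σy² = 18, M = 6
μ = 8/6 = 4/3,  σ² = 18/6 − (4/3)² = 11/9
V_0 = 0, E_0 = 1
V_1 = 11/9·E_0 + (4/3)²·V_0 = 11/9;  E_1 = 4/3
V_2 = 11/9·E_1 + (4/3)²·V_1 = 308/81;  E_2 = 16/9
V_3 = 11/9·E_2 + (4/3)²·V_2 = 6512/729;  E_3 = 64/27
V_4 = 11/9·E_3 + (4/3)²·V_3 = 123200/6561;  E_4 = 256/81
V_5 = 11/9·E_4 + (4/3)²·V_4 = 2199296/59049;  E_5 = 1024/243
V_6 = 11/9·E_5 + (4/3)²·V_5 = 37925888/531441;  E_6 = 4096/729
V_7 = 11/9·E_6 + (4/3)²·V_6 = 639660032/4782969;  E_7 = 16384/2187

639660032/4782969


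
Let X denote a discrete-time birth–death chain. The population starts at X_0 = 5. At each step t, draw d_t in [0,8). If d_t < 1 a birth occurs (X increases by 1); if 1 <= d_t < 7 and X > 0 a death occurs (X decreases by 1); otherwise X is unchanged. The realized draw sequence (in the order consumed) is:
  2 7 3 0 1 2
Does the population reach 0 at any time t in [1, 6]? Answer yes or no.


t=0: X=5, d=2 → death, X_1=4
t=1: X=4, d=7 → hold, X_2=4
t=2: X=4, d=3 → death, X_3=3
t=3: X=3, d=0 → birth, X_4=4
t=4: X=4, d=1 → death, X_5=3
t=5: X=3, d=2 → death, X_6=2

no


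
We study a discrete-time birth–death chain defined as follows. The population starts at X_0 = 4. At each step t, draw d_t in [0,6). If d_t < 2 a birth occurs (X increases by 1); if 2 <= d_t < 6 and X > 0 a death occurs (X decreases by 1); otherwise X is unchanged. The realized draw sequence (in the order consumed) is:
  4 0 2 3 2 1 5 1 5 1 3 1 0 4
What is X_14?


2

t=0: X=4, d=4 → death, X_1=3
t=1: X=3, d=0 → birth, X_2=4
t=2: X=4, d=2 → death, X_3=3
t=3: X=3, d=3 → death, X_4=2
t=4: X=2, d=2 → death, X_5=1
t=5: X=1, d=1 → birth, X_6=2
t=6: X=2, d=5 → death, X_7=1
t=7: X=1, d=1 → birth, X_8=2
t=8: X=2, d=5 → death, X_9=1
t=9: X=1, d=1 → birth, X_10=2
t=10: X=2, d=3 → death, X_11=1
t=11: X=1, d=1 → birth, X_12=2
t=12: X=2, d=0 → birth, X_13=3
t=13: X=3, d=4 → death, X_14=2


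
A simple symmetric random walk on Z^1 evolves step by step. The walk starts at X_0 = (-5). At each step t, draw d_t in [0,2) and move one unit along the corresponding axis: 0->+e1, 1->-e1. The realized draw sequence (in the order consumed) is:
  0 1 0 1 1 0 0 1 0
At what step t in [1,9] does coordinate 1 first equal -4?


1

t=0: X=(-5), d=0 → +e1, X_1=(-4)
t=1: X=(-4), d=1 → -e1, X_2=(-5)
t=2: X=(-5), d=0 → +e1, X_3=(-4)
t=3: X=(-4), d=1 → -e1, X_4=(-5)
t=4: X=(-5), d=1 → -e1, X_5=(-6)
t=5: X=(-6), d=0 → +e1, X_6=(-5)
t=6: X=(-5), d=0 → +e1, X_7=(-4)
t=7: X=(-4), d=1 → -e1, X_8=(-5)
t=8: X=(-5), d=0 → +e1, X_9=(-4)


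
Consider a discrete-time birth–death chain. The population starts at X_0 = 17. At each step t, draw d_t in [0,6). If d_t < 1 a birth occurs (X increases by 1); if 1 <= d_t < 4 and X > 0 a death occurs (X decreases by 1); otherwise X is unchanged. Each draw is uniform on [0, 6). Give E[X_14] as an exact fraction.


X can drop by at most 1 per step and X_0 = 17 > T = 14, so X_t >= 17 − t >= 3 > 0 for every t <= 14: the floor at 0 (the 'and X > 0' condition) never binds. Hence X_14 = X_0 + Σ_{t<14} Y_t with i.i.d. increments Y_t = y(d_t) ∈ {+1, −1, 0}.
Outcome values over d=0..5: [1, -1, -1, -1, 0, 0]
Σy = -2, Σy² = 4, M = 6
μ = -2/6 = -1/3,  σ² = 4/6 − (-1/3)² = 5/9
E[X_14] = 17 + 14·(-1/3) = 37/3

37/3


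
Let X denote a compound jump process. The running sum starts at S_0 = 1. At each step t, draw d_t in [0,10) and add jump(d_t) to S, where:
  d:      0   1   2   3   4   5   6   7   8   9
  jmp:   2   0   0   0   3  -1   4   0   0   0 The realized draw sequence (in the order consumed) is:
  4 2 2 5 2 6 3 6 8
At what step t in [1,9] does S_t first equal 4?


t=0: S=1, d=4, jump=3, S_1=4
t=1: S=4, d=2, jump=0, S_2=4
t=2: S=4, d=2, jump=0, S_3=4
t=3: S=4, d=5, jump=-1, S_4=3
t=4: S=3, d=2, jump=0, S_5=3
t=5: S=3, d=6, jump=4, S_6=7
t=6: S=7, d=3, jump=0, S_7=7
t=7: S=7, d=6, jump=4, S_8=11
t=8: S=11, d=8, jump=0, S_9=11

1


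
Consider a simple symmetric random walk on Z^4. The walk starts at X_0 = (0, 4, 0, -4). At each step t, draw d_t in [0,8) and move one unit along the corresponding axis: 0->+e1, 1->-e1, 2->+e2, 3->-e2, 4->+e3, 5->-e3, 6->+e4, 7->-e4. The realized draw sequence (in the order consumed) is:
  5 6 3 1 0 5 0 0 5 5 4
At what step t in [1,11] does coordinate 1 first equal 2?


t=0: X=(0, 4, 0, -4), d=5 → -e3, X_1=(0, 4, -1, -4)
t=1: X=(0, 4, -1, -4), d=6 → +e4, X_2=(0, 4, -1, -3)
t=2: X=(0, 4, -1, -3), d=3 → -e2, X_3=(0, 3, -1, -3)
t=3: X=(0, 3, -1, -3), d=1 → -e1, X_4=(-1, 3, -1, -3)
t=4: X=(-1, 3, -1, -3), d=0 → +e1, X_5=(0, 3, -1, -3)
t=5: X=(0, 3, -1, -3), d=5 → -e3, X_6=(0, 3, -2, -3)
t=6: X=(0, 3, -2, -3), d=0 → +e1, X_7=(1, 3, -2, -3)
t=7: X=(1, 3, -2, -3), d=0 → +e1, X_8=(2, 3, -2, -3)
t=8: X=(2, 3, -2, -3), d=5 → -e3, X_9=(2, 3, -3, -3)
t=9: X=(2, 3, -3, -3), d=5 → -e3, X_10=(2, 3, -4, -3)
t=10: X=(2, 3, -4, -3), d=4 → +e3, X_11=(2, 3, -3, -3)

8


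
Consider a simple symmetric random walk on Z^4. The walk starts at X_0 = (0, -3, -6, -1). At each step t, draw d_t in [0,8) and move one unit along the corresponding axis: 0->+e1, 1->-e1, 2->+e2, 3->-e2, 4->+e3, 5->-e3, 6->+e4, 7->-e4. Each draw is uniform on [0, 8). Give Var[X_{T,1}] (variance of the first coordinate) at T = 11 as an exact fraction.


11/4

Outcome values over d=0..7: [1, -1, 0, 0, 0, 0, 0, 0]
Σy = 0, Σy² = 2, M = 8
μ = 0/8 = 0,  σ² = 2/8 − (0)² = 1/4
Independent increments: Var[X_11] = 11·σ² = 11·(1/4) = 11/4


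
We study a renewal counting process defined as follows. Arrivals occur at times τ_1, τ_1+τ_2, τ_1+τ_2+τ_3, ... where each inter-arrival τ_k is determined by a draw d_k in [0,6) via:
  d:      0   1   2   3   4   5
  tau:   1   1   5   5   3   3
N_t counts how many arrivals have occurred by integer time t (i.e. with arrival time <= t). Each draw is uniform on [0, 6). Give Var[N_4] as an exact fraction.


Inter-arrival values over d=0..5: [1, 1, 5, 5, 3, 3]
Each d has probability 1/6, so the pmf of τ is: f(1) = 1/3, f(3) = 1/3, f(5) = 1/3
Let p_n(j) = P(N_n = j), with p_0 = [1]. Condition on τ_1: p_n(0) = P(τ > n), and for j >= 1, p_n(j) = Σ_{k<=n} f(k)·p_{n−k}(j−1)
p_1 = [2/3, 1/3]  (j = 0..1)
p_2 = [2/3, 2/9, 1/9]  (j = 0..2)
p_3 = [1/3, 5/9, 2/27, 1/27]  (j = 0..3)
p_4 = [1/3, 1/3, 8/27, 2/81, 1/81]  (j = 0..4)
E[N_4] = Σ j·p_4(j) = 85/81;  E[N_4²] = Σ j²·p_4(j) = 157/81
Var[N_4] = 157/81 − (85/81)² = 5492/6561

5492/6561


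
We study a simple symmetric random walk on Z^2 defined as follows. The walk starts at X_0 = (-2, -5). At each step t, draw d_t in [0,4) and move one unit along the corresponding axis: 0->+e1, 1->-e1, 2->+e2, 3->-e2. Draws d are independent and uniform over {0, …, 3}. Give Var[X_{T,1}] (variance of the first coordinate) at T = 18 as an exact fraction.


Outcome values over d=0..3: [1, -1, 0, 0]
Σy = 0, Σy² = 2, M = 4
μ = 0/4 = 0,  σ² = 2/4 − (0)² = 1/2
Independent increments: Var[X_18] = 18·σ² = 18·(1/2) = 9

9


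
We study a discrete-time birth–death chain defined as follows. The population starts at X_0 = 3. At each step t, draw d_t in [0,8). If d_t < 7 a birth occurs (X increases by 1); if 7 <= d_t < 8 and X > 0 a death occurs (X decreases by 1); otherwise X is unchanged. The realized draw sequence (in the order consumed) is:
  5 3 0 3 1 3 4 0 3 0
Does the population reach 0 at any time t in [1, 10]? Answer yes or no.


t=0: X=3, d=5 → birth, X_1=4
t=1: X=4, d=3 → birth, X_2=5
t=2: X=5, d=0 → birth, X_3=6
t=3: X=6, d=3 → birth, X_4=7
t=4: X=7, d=1 → birth, X_5=8
t=5: X=8, d=3 → birth, X_6=9
t=6: X=9, d=4 → birth, X_7=10
t=7: X=10, d=0 → birth, X_8=11
t=8: X=11, d=3 → birth, X_9=12
t=9: X=12, d=0 → birth, X_10=13

no


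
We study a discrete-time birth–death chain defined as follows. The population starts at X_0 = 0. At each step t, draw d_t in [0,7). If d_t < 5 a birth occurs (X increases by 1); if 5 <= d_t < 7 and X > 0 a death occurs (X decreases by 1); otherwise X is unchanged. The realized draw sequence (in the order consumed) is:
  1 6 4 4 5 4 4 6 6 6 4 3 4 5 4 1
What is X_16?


t=0: X=0, d=1 → birth, X_1=1
t=1: X=1, d=6 → death, X_2=0
t=2: X=0, d=4 → birth, X_3=1
t=3: X=1, d=4 → birth, X_4=2
t=4: X=2, d=5 → death, X_5=1
t=5: X=1, d=4 → birth, X_6=2
t=6: X=2, d=4 → birth, X_7=3
t=7: X=3, d=6 → death, X_8=2
t=8: X=2, d=6 → death, X_9=1
t=9: X=1, d=6 → death, X_10=0
t=10: X=0, d=4 → birth, X_11=1
t=11: X=1, d=3 → birth, X_12=2
t=12: X=2, d=4 → birth, X_13=3
t=13: X=3, d=5 → death, X_14=2
t=14: X=2, d=4 → birth, X_15=3
t=15: X=3, d=1 → birth, X_16=4

4


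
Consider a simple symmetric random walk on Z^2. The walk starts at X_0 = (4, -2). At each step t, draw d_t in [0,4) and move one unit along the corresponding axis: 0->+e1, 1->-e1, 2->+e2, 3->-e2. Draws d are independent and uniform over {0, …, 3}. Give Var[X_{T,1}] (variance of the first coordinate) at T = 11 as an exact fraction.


Outcome values over d=0..3: [1, -1, 0, 0]
Σy = 0, Σy² = 2, M = 4
μ = 0/4 = 0,  σ² = 2/4 − (0)² = 1/2
Independent increments: Var[X_11] = 11·σ² = 11·(1/2) = 11/2

11/2


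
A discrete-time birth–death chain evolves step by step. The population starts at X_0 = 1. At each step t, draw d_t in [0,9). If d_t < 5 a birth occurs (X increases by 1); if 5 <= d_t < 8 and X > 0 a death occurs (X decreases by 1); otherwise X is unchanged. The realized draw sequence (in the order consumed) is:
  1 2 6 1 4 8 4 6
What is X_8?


t=0: X=1, d=1 → birth, X_1=2
t=1: X=2, d=2 → birth, X_2=3
t=2: X=3, d=6 → death, X_3=2
t=3: X=2, d=1 → birth, X_4=3
t=4: X=3, d=4 → birth, X_5=4
t=5: X=4, d=8 → hold, X_6=4
t=6: X=4, d=4 → birth, X_7=5
t=7: X=5, d=6 → death, X_8=4

4


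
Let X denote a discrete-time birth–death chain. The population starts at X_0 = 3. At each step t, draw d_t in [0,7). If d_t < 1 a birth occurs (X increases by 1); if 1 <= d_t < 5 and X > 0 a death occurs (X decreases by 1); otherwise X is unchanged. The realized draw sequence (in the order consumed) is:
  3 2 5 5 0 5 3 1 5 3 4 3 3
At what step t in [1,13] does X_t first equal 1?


t=0: X=3, d=3 → death, X_1=2
t=1: X=2, d=2 → death, X_2=1
t=2: X=1, d=5 → hold, X_3=1
t=3: X=1, d=5 → hold, X_4=1
t=4: X=1, d=0 → birth, X_5=2
t=5: X=2, d=5 → hold, X_6=2
t=6: X=2, d=3 → death, X_7=1
t=7: X=1, d=1 → death, X_8=0
t=8: X=0, d=5 → hold, X_9=0
t=9: X=0, d=3 → hold, X_10=0
t=10: X=0, d=4 → hold, X_11=0
t=11: X=0, d=3 → hold, X_12=0
t=12: X=0, d=3 → hold, X_13=0

2


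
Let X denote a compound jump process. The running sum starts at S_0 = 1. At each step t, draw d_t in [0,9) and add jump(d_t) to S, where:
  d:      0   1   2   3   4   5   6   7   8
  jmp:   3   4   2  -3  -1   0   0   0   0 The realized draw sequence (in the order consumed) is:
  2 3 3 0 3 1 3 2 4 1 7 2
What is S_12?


t=0: S=1, d=2, jump=2, S_1=3
t=1: S=3, d=3, jump=-3, S_2=0
t=2: S=0, d=3, jump=-3, S_3=-3
t=3: S=-3, d=0, jump=3, S_4=0
t=4: S=0, d=3, jump=-3, S_5=-3
t=5: S=-3, d=1, jump=4, S_6=1
t=6: S=1, d=3, jump=-3, S_7=-2
t=7: S=-2, d=2, jump=2, S_8=0
t=8: S=0, d=4, jump=-1, S_9=-1
t=9: S=-1, d=1, jump=4, S_10=3
t=10: S=3, d=7, jump=0, S_11=3
t=11: S=3, d=2, jump=2, S_12=5

5


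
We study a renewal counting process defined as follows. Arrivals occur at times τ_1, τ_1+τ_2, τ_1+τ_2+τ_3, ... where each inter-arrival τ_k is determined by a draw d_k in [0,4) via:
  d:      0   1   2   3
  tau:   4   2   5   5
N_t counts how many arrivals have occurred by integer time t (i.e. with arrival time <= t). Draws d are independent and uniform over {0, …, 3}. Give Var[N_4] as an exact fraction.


Inter-arrival values over d=0..3: [4, 2, 5, 5]
Each d has probability 1/4, so the pmf of τ is: f(2) = 1/4, f(4) = 1/4, f(5) = 1/2
Let p_n(j) = P(N_n = j), with p_0 = [1]. Condition on τ_1: p_n(0) = P(τ > n), and for j >= 1, p_n(j) = Σ_{k<=n} f(k)·p_{n−k}(j−1)
p_1 = [1]  (j = 0)
p_2 = [3/4, 1/4]  (j = 0..1)
p_3 = [3/4, 1/4]  (j = 0..1)
p_4 = [1/2, 7/16, 1/16]  (j = 0..2)
E[N_4] = Σ j·p_4(j) = 9/16;  E[N_4²] = Σ j²·p_4(j) = 11/16
Var[N_4] = 11/16 − (9/16)² = 95/256

95/256


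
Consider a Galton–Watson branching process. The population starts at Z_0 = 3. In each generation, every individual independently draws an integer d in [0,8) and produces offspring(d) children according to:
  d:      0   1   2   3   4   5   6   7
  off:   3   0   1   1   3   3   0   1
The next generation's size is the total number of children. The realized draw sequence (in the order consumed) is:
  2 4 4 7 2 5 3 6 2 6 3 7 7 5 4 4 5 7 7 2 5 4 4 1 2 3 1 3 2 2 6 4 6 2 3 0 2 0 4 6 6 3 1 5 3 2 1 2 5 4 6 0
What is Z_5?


28

gen 0: Z_0=3, draws=[2, 4, 4], offspring=[1, 3, 3], Z_1=7
gen 1: Z_1=7, draws=[7, 2, 5, 3, 6, 2, 6], offspring=[1, 1, 3, 1, 0, 1, 0], Z_2=7
gen 2: Z_2=7, draws=[3, 7, 7, 5, 4, 4, 5], offspring=[1, 1, 1, 3, 3, 3, 3], Z_3=15
gen 3: Z_3=15, draws=[7, 7, 2, 5, 4, 4, 1, 2, 3, 1, 3, 2, 2, 6, 4], offspring=[1, 1, 1, 3, 3, 3, 0, 1, 1, 0, 1, 1, 1, 0, 3], Z_4=20
gen 4: Z_4=20, draws=[6, 2, 3, 0, 2, 0, 4, 6, 6, 3, 1, 5, 3, 2, 1, 2, 5, 4, 6, 0], offspring=[0, 1, 1, 3, 1, 3, 3, 0, 0, 1, 0, 3, 1, 1, 0, 1, 3, 3, 0, 3], Z_5=28


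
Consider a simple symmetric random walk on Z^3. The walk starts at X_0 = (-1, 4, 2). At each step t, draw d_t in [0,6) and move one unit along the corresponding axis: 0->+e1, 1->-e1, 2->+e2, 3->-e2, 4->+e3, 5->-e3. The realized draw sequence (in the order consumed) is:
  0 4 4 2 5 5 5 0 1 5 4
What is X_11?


t=0: X=(-1, 4, 2), d=0 → +e1, X_1=(0, 4, 2)
t=1: X=(0, 4, 2), d=4 → +e3, X_2=(0, 4, 3)
t=2: X=(0, 4, 3), d=4 → +e3, X_3=(0, 4, 4)
t=3: X=(0, 4, 4), d=2 → +e2, X_4=(0, 5, 4)
t=4: X=(0, 5, 4), d=5 → -e3, X_5=(0, 5, 3)
t=5: X=(0, 5, 3), d=5 → -e3, X_6=(0, 5, 2)
t=6: X=(0, 5, 2), d=5 → -e3, X_7=(0, 5, 1)
t=7: X=(0, 5, 1), d=0 → +e1, X_8=(1, 5, 1)
t=8: X=(1, 5, 1), d=1 → -e1, X_9=(0, 5, 1)
t=9: X=(0, 5, 1), d=5 → -e3, X_10=(0, 5, 0)
t=10: X=(0, 5, 0), d=4 → +e3, X_11=(0, 5, 1)

(0, 5, 1)


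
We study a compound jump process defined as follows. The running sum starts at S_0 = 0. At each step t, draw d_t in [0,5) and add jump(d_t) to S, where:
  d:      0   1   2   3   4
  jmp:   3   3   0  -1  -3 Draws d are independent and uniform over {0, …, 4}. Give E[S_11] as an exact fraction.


Outcome values over d=0..4: [3, 3, 0, -1, -3]
Σy = 2, Σy² = 28, M = 5
μ = 2/5 = 2/5,  σ² = 28/5 − (2/5)² = 136/25
E[S_11] = 0 + 11·(2/5) = 22/5

22/5


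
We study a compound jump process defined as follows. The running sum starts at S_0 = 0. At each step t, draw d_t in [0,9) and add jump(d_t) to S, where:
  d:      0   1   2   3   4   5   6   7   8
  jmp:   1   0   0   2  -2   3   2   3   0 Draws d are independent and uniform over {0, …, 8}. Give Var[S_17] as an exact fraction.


374/9

Outcome values over d=0..8: [1, 0, 0, 2, -2, 3, 2, 3, 0]
Σy = 9, Σy² = 31, M = 9
μ = 9/9 = 1,  σ² = 31/9 − (1)² = 22/9
Independent increments: Var[S_17] = 17·σ² = 17·(22/9) = 374/9


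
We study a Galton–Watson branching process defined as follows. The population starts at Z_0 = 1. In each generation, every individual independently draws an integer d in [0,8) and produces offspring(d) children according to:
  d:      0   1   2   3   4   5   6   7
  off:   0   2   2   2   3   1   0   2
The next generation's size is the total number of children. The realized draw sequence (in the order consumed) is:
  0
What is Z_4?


gen 0: Z_0=1, draws=[0], offspring=[0], Z_1=0
gen 1: Z_1=0, draws=[], offspring=[], Z_2=0
gen 2: Z_2=0, draws=[], offspring=[], Z_3=0
gen 3: Z_3=0, draws=[], offspring=[], Z_4=0

0


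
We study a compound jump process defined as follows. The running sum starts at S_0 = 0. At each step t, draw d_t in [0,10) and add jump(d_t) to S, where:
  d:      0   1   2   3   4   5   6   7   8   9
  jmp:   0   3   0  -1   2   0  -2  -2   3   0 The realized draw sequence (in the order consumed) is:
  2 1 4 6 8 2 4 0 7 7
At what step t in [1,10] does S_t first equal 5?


t=0: S=0, d=2, jump=0, S_1=0
t=1: S=0, d=1, jump=3, S_2=3
t=2: S=3, d=4, jump=2, S_3=5
t=3: S=5, d=6, jump=-2, S_4=3
t=4: S=3, d=8, jump=3, S_5=6
t=5: S=6, d=2, jump=0, S_6=6
t=6: S=6, d=4, jump=2, S_7=8
t=7: S=8, d=0, jump=0, S_8=8
t=8: S=8, d=7, jump=-2, S_9=6
t=9: S=6, d=7, jump=-2, S_10=4

3


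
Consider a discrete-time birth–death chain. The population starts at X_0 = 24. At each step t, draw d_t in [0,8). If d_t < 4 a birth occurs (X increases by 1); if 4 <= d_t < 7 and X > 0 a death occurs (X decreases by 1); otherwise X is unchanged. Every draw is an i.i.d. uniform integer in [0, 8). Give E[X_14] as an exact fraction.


103/4

X can drop by at most 1 per step and X_0 = 24 > T = 14, so X_t >= 24 − t >= 10 > 0 for every t <= 14: the floor at 0 (the 'and X > 0' condition) never binds. Hence X_14 = X_0 + Σ_{t<14} Y_t with i.i.d. increments Y_t = y(d_t) ∈ {+1, −1, 0}.
Outcome values over d=0..7: [1, 1, 1, 1, -1, -1, -1, 0]
Σy = 1, Σy² = 7, M = 8
μ = 1/8 = 1/8,  σ² = 7/8 − (1/8)² = 55/64
E[X_14] = 24 + 14·(1/8) = 103/4


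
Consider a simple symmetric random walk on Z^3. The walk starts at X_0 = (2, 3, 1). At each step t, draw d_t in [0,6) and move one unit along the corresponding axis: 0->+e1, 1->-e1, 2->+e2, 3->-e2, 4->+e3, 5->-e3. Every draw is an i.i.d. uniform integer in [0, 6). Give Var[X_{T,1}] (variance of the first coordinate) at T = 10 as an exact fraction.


10/3

Outcome values over d=0..5: [1, -1, 0, 0, 0, 0]
Σy = 0, Σy² = 2, M = 6
μ = 0/6 = 0,  σ² = 2/6 − (0)² = 1/3
Independent increments: Var[X_10] = 10·σ² = 10·(1/3) = 10/3


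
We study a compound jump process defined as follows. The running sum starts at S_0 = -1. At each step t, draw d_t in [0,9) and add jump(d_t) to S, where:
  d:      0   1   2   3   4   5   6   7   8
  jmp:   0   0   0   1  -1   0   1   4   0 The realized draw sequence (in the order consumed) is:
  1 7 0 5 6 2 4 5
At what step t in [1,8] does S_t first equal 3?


2

t=0: S=-1, d=1, jump=0, S_1=-1
t=1: S=-1, d=7, jump=4, S_2=3
t=2: S=3, d=0, jump=0, S_3=3
t=3: S=3, d=5, jump=0, S_4=3
t=4: S=3, d=6, jump=1, S_5=4
t=5: S=4, d=2, jump=0, S_6=4
t=6: S=4, d=4, jump=-1, S_7=3
t=7: S=3, d=5, jump=0, S_8=3


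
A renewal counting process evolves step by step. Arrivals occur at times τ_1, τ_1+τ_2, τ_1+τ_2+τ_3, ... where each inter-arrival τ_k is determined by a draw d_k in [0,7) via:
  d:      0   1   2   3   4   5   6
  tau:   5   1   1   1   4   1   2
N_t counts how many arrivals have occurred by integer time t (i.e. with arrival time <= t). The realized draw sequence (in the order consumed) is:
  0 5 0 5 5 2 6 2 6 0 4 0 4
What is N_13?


5

draw d_1=0: τ_1=5, arrival time A_1=5
draw d_2=5: τ_2=1, arrival time A_2=6
draw d_3=0: τ_3=5, arrival time A_3=11
draw d_4=5: τ_4=1, arrival time A_4=12
draw d_5=5: τ_5=1, arrival time A_5=13
draw d_6=2: τ_6=1, arrival time A_6=14
draw d_7=6: τ_7=2, arrival time A_7=16
draw d_8=2: τ_8=1, arrival time A_8=17
draw d_9=6: τ_9=2, arrival time A_9=19
draw d_10=0: τ_10=5, arrival time A_10=24
draw d_11=4: τ_11=4, arrival time A_11=28
draw d_12=0: τ_12=5, arrival time A_12=33
draw d_13=4: τ_13=4, arrival time A_13=37
N_t over t=0..13: 0:0 1:0 2:0 3:0 4:0 5:1 6:2 7:2 8:2 9:2 10:2 11:3 12:4 13:5


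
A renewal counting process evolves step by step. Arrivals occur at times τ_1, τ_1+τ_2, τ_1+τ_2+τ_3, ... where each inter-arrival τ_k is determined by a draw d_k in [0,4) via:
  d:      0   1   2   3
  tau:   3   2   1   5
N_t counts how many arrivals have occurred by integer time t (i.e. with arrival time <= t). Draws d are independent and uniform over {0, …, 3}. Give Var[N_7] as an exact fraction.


Inter-arrival values over d=0..3: [3, 2, 1, 5]
Each d has probability 1/4, so the pmf of τ is: f(1) = 1/4, f(2) = 1/4, f(3) = 1/4, f(5) = 1/4
Let p_n(j) = P(N_n = j), with p_0 = [1]. Condition on τ_1: p_n(0) = P(τ > n), and for j >= 1, p_n(j) = Σ_{k<=n} f(k)·p_{n−k}(j−1)
p_1 = [3/4, 1/4]  (j = 0..1)
p_2 = [1/2, 7/16, 1/16]  (j = 0..2)
p_3 = [1/4, 9/16, 11/64, 1/64]  (j = 0..3)
p_4 = [1/4, 3/8, 5/16, 15/256, 1/256]  (j = 0..4)
p_5 = [0, 1/2, 11/32, 35/256, 19/1024, 1/1024]  (j = 0..5)
p_6 = [0, 5/16, 27/64, 53/256, 27/512, 23/4096, 1/4096]  (j = 0..6)
p_7 = [0, 3/16, 13/32, 73/256, 103/1024, 77/4096, 27/16384, 1/16384]  (j = 0..7)
E[N_7] = Σ j·p_7(j) = 38701/16384;  E[N_7²] = Σ j²·p_7(j) = 106833/16384
Var[N_7] = 106833/16384 − (38701/16384)² = 252584471/268435456

252584471/268435456


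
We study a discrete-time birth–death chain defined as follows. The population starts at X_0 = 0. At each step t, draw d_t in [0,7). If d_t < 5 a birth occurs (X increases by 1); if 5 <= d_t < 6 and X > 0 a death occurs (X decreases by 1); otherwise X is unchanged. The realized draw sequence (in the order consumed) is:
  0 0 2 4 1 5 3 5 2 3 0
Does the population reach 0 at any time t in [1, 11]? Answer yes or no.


no

t=0: X=0, d=0 → birth, X_1=1
t=1: X=1, d=0 → birth, X_2=2
t=2: X=2, d=2 → birth, X_3=3
t=3: X=3, d=4 → birth, X_4=4
t=4: X=4, d=1 → birth, X_5=5
t=5: X=5, d=5 → death, X_6=4
t=6: X=4, d=3 → birth, X_7=5
t=7: X=5, d=5 → death, X_8=4
t=8: X=4, d=2 → birth, X_9=5
t=9: X=5, d=3 → birth, X_10=6
t=10: X=6, d=0 → birth, X_11=7


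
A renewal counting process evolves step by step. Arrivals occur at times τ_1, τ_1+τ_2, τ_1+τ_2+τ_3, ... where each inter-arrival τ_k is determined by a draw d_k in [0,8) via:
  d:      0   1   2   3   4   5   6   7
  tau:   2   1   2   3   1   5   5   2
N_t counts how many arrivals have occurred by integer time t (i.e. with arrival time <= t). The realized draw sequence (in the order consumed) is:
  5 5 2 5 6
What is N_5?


1

draw d_1=5: τ_1=5, arrival time A_1=5
draw d_2=5: τ_2=5, arrival time A_2=10
draw d_3=2: τ_3=2, arrival time A_3=12
draw d_4=5: τ_4=5, arrival time A_4=17
draw d_5=6: τ_5=5, arrival time A_5=22
N_t over t=0..5: 0:0 1:0 2:0 3:0 4:0 5:1


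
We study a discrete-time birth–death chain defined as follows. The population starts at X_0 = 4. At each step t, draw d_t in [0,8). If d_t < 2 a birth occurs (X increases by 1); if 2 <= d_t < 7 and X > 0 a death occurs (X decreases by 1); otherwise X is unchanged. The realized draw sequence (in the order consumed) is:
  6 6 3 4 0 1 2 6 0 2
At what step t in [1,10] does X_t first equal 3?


t=0: X=4, d=6 → death, X_1=3
t=1: X=3, d=6 → death, X_2=2
t=2: X=2, d=3 → death, X_3=1
t=3: X=1, d=4 → death, X_4=0
t=4: X=0, d=0 → birth, X_5=1
t=5: X=1, d=1 → birth, X_6=2
t=6: X=2, d=2 → death, X_7=1
t=7: X=1, d=6 → death, X_8=0
t=8: X=0, d=0 → birth, X_9=1
t=9: X=1, d=2 → death, X_10=0

1
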